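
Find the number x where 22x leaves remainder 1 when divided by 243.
232

gcd(22, 243) = 1, so the inverse exists.
Extended Euclidean algorithm on (243, 22):
243 = 11 × 22 + 1  ⟹  1 = (1)·243 + (-11)·22
So (-11)·22 ≡ 1 (mod 243), i.e. 22^(-1) ≡ -11 ≡ 232 (mod 243).
Check: 22 × 232 = 5104 ≡ 1 (mod 243)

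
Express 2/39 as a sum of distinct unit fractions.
1/20 + 1/780

Greedy algorithm:
2/39: ceiling(39/2) = 20, use 1/20
1/780: ceiling(780/1) = 780, use 1/780
Result: 2/39 = 1/20 + 1/780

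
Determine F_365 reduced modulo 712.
589

Matrix identity: Q^n = [[F_(n+1), F_n], [F_n, F_(n-1)]] with Q = [[1,1],[1,0]].
n = 365 = 101101101₂. Square-and-multiply, entries mod 712:
Q^1 = [[1,1],[1,0]]
Q^2 = (Q^1)² = [[2,1],[1,1]]
Q^5 = (Q^2)²·Q = [[8,5],[5,3]]
Q^11 = (Q^5)²·Q = [[144,89],[89,55]]
Q^22 = (Q^11)² = [[177,623],[623,266]]
Q^45 = (Q^22)²·Q = [[535,90],[90,445]]
Q^91 = (Q^45)²·Q = [[181,269],[269,624]]
Q^182 = (Q^91)² = [[458,97],[97,361]]
Q^365 = (Q^182)²·Q = [[288,589],[589,411]]
F_365 mod 712 = Q^365[0][1] = 589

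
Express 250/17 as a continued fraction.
[14; 1, 2, 2, 2]

Euclidean algorithm steps:
250 = 14 × 17 + 12
17 = 1 × 12 + 5
12 = 2 × 5 + 2
5 = 2 × 2 + 1
2 = 2 × 1 + 0
Continued fraction: [14; 1, 2, 2, 2]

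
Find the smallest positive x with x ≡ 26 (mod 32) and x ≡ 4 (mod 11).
26

Using Chinese Remainder Theorem:
M = 32 × 11 = 352
M1 = 11, M2 = 32
y1 = 11^(-1) mod 32 = 3
y2 = 32^(-1) mod 11 = 10
x = (26×11×3 + 4×32×10) mod 352 = 26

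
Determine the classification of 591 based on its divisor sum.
deficient

Proper divisors of 591: sum = 1 + 3 + 197 = 201
Since 201 < 591, 591 is deficient.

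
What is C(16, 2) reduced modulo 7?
1

Using Lucas' theorem:
Write n=16 and k=2 in base 7:
n in base 7: [2, 2]
k in base 7: [0, 2]
C(16,2) mod 7 = ∏ C(n_i, k_i) mod 7
Digit binomials (mod 7): C(2,0) = 1; C(2,2) = 1
Product: 1 × 1 = 1 ≡ 1 (mod 7)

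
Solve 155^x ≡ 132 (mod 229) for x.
172

Baby-step giant-step with step n = ⌈√229⌉ = 16.
Baby steps 155^j mod 229 (j:value) for j=0..15: 0:1, 1:155, 2:209, 3:106, 4:171, 5:170, 6:15, 7:35, 8:158, 9:216, 10:46, 11:31, 12:225, 13:67, 14:80, 15:34.
Giant-step multiplier: 155^(-16) ≡ 155^(228-16) = 155^212 ≡ 153 (mod 229).
Giant steps γ_i = 132·153^i mod 229: γ_0=132, γ_1=44, γ_2=91, γ_3=183, γ_4=61, γ_5=173, γ_6=134, γ_7=121, γ_8=193, γ_9=217, γ_10=225 (in table at j=12).
x = i·n + j = 10·16 + 12 = 172.
Check: 155^172 ≡ 132 (mod 229).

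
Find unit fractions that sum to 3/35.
1/12 + 1/420

Greedy algorithm:
3/35: ceiling(35/3) = 12, use 1/12
1/420: ceiling(420/1) = 420, use 1/420
Result: 3/35 = 1/12 + 1/420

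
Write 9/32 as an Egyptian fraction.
1/4 + 1/32

Greedy algorithm:
9/32: ceiling(32/9) = 4, use 1/4
1/32: ceiling(32/1) = 32, use 1/32
Result: 9/32 = 1/4 + 1/32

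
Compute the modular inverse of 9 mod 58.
13

gcd(9, 58) = 1, so the inverse exists.
Extended Euclidean algorithm on (58, 9):
58 = 6 × 9 + 4  ⟹  4 = (1)·58 + (-6)·9
9 = 2 × 4 + 1  ⟹  1 = (-2)·58 + (13)·9
So (13)·9 ≡ 1 (mod 58), i.e. 9^(-1) ≡ 13 (mod 58).
Check: 9 × 13 = 117 ≡ 1 (mod 58)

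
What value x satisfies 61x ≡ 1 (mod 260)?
81

gcd(61, 260) = 1, so the inverse exists.
Extended Euclidean algorithm on (260, 61):
260 = 4 × 61 + 16  ⟹  16 = (1)·260 + (-4)·61
61 = 3 × 16 + 13  ⟹  13 = (-3)·260 + (13)·61
16 = 1 × 13 + 3  ⟹  3 = (4)·260 + (-17)·61
13 = 4 × 3 + 1  ⟹  1 = (-19)·260 + (81)·61
So (81)·61 ≡ 1 (mod 260), i.e. 61^(-1) ≡ 81 (mod 260).
Check: 61 × 81 = 4941 ≡ 1 (mod 260)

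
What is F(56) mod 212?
105

Matrix identity: Q^n = [[F_(n+1), F_n], [F_n, F_(n-1)]] with Q = [[1,1],[1,0]].
n = 56 = 111000₂. Square-and-multiply, entries mod 212:
Q^1 = [[1,1],[1,0]]
Q^3 = (Q^1)²·Q = [[3,2],[2,1]]
Q^7 = (Q^3)²·Q = [[21,13],[13,8]]
Q^14 = (Q^7)² = [[186,165],[165,21]]
Q^28 = (Q^14)² = [[129,23],[23,106]]
Q^56 = (Q^28)² = [[210,105],[105,105]]
F_56 mod 212 = Q^56[0][1] = 105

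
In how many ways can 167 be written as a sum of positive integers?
207890420102

p(n) counts ways to write n as a sum of positive integers (order ignored).
Euler's pentagonal recurrence: p(k) = p(k-1) + p(k-2) - p(k-5) - p(k-7) + p(k-12) + p(k-15) - ... (offsets j(3j∓1)/2, signs ++--, p(0)=1, p(<0)=0).
DP table for k = 0..166: p(0)=1, p(1)=1, p(2)=2, p(3)=3, p(4)=5, p(5)=7, p(6)=11, p(7)=15, p(8)=22, p(9)=30, p(10)=42, p(11)=56, p(12)=77, p(13)=101, p(14)=135, p(15)=176, p(16)=231, p(17)=297, p(18)=385, p(19)=490, p(20)=627, p(21)=792, p(22)=1002, p(23)=1255, p(24)=1575, p(25)=1958, p(26)=2436, p(27)=3010, p(28)=3718, p(29)=4565, p(30)=5604, p(31)=6842, p(32)=8349, p(33)=10143, p(34)=12310, p(35)=14883, p(36)=17977, p(37)=21637, p(38)=26015, p(39)=31185, p(40)=37338, p(41)=44583, p(42)=53174, p(43)=63261, p(44)=75175, p(45)=89134, p(46)=105558, p(47)=124754, p(48)=147273, p(49)=173525, p(50)=204226, p(51)=239943, p(52)=281589, p(53)=329931, p(54)=386155, p(55)=451276, p(56)=526823, p(57)=614154, p(58)=715220, p(59)=831820, p(60)=966467, p(61)=1121505, p(62)=1300156, p(63)=1505499, p(64)=1741630, p(65)=2012558, p(66)=2323520, p(67)=2679689, p(68)=3087735, p(69)=3554345, p(70)=4087968, p(71)=4697205, p(72)=5392783, p(73)=6185689, p(74)=7089500, p(75)=8118264, p(76)=9289091, p(77)=10619863, p(78)=12132164, p(79)=13848650, p(80)=15796476, p(81)=18004327, p(82)=20506255, p(83)=23338469, p(84)=26543660, p(85)=30167357, p(86)=34262962, p(87)=38887673, p(88)=44108109, p(89)=49995925, p(90)=56634173, p(91)=64112359, p(92)=72533807, p(93)=82010177, p(94)=92669720, p(95)=104651419, p(96)=118114304, p(97)=133230930, p(98)=150198136, p(99)=169229875, p(100)=190569292, p(101)=214481126, p(102)=241265379, p(103)=271248950, p(104)=304801365, p(105)=342325709, p(106)=384276336, p(107)=431149389, p(108)=483502844, p(109)=541946240, p(110)=607163746, p(111)=679903203, p(112)=761002156, p(113)=851376628, p(114)=952050665, p(115)=1064144451, p(116)=1188908248, p(117)=1327710076, p(118)=1482074143, p(119)=1653668665, p(120)=1844349560, p(121)=2056148051, p(122)=2291320912, p(123)=2552338241, p(124)=2841940500, p(125)=3163127352, p(126)=3519222692, p(127)=3913864295, p(128)=4351078600, p(129)=4835271870, p(130)=5371315400, p(131)=5964539504, p(132)=6620830889, p(133)=7346629512, p(134)=8149040695, p(135)=9035836076, p(136)=10015581680, p(137)=11097645016, p(138)=12292341831, p(139)=13610949895, p(140)=15065878135, p(141)=16670689208, p(142)=18440293320, p(143)=20390982757, p(144)=22540654445, p(145)=24908858009, p(146)=27517052599, p(147)=30388671978, p(148)=33549419497, p(149)=37027355200, p(150)=40853235313, p(151)=45060624582, p(152)=49686288421, p(153)=54770336324, p(154)=60356673280, p(155)=66493182097, p(156)=73232243759, p(157)=80630964769, p(158)=88751778802, p(159)=97662728555, p(160)=107438159466, p(161)=118159068427, p(162)=129913904637, p(163)=142798995930, p(164)=156919475295, p(165)=172389800255, p(166)=189334822579.
Final step: p(167) = p(166) + p(165) - p(162) - p(160) + p(155) + p(152) - p(145) - p(141) + p(132) + p(127) - p(116) - p(110) + p(97) + p(90) - p(75) - p(67) + p(50) + p(41) - p(22) - p(12)
= 189334822579 + 172389800255 - 129913904637 - 107438159466 + 66493182097 + 49686288421 - 24908858009 - 16670689208 + 6620830889 + 3913864295 - 1188908248 - 607163746 + 133230930 + 56634173 - 8118264 - 2679689 + 204226 + 44583 - 1002 - 77
= 207890420102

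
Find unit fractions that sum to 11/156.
1/15 + 1/260

Greedy algorithm:
11/156: ceiling(156/11) = 15, use 1/15
1/260: ceiling(260/1) = 260, use 1/260
Result: 11/156 = 1/15 + 1/260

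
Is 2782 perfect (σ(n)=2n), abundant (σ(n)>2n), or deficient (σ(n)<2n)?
deficient

Proper divisors of 2782: sum = 1 + 2 + 13 + 26 + 107 + 214 + 1391 = 1754
Since 1754 < 2782, 2782 is deficient.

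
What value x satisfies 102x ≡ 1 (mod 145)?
118

gcd(102, 145) = 1, so the inverse exists.
Extended Euclidean algorithm on (145, 102):
145 = 1 × 102 + 43  ⟹  43 = (1)·145 + (-1)·102
102 = 2 × 43 + 16  ⟹  16 = (-2)·145 + (3)·102
43 = 2 × 16 + 11  ⟹  11 = (5)·145 + (-7)·102
16 = 1 × 11 + 5  ⟹  5 = (-7)·145 + (10)·102
11 = 2 × 5 + 1  ⟹  1 = (19)·145 + (-27)·102
So (-27)·102 ≡ 1 (mod 145), i.e. 102^(-1) ≡ -27 ≡ 118 (mod 145).
Check: 102 × 118 = 12036 ≡ 1 (mod 145)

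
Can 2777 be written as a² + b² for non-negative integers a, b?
29² + 44² (a=29, b=44)

Factorization: 2777 = 2777
By Fermat: n is sum of two squares iff every prime p ≡ 3 (mod 4) appears to even power.
All primes ≡ 3 (mod 4) appear to even power.
Search a = 0, 1, 2, … for 2777 - a² a perfect square: first hit at a = 29: 2777 - 841 = 1936 = 44².
2777 = 29² + 44² = 841 + 1936 ✓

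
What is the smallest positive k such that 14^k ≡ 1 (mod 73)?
72

73 is prime, so ord(14) divides φ(73) = 72.
Divisors of 72: 1, 2, 3, 4, 6, 8, 9, 12, 18, 24, 36, 72.
Repeated squaring: 14^1 ≡ 14, 14^2 ≡ 50, 14^4 ≡ 18, 14^8 ≡ 32, 14^16 ≡ 2, 14^32 ≡ 4, 14^64 ≡ 16 (mod 73).
Test 14^d mod 73 for each divisor d in increasing order:
14^1 ≡ 14
14^2 ≡ 50
14^3 = 14^2·14^1 ≡ 43
14^4 ≡ 18
14^6 = 14^4·14^2 ≡ 24
14^8 ≡ 32
14^9 = 14^8·14^1 ≡ 10
14^12 = 14^8·14^4 ≡ 65
14^18 = 14^16·14^2 ≡ 27
14^24 = 14^16·14^8 ≡ 64
14^36 = 14^32·14^4 ≡ 72
14^72 = 14^64·14^8 ≡ 1  ← first divisor giving 1
The order is 72.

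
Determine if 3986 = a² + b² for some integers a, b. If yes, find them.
31² + 55² (a=31, b=55)

Factorization: 3986 = 2 × 1993
By Fermat: n is sum of two squares iff every prime p ≡ 3 (mod 4) appears to even power.
All primes ≡ 3 (mod 4) appear to even power.
Search a = 0, 1, 2, … for 3986 - a² a perfect square: first hit at a = 31: 3986 - 961 = 3025 = 55².
3986 = 31² + 55² = 961 + 3025 ✓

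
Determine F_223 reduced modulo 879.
859

Matrix identity: Q^n = [[F_(n+1), F_n], [F_n, F_(n-1)]] with Q = [[1,1],[1,0]].
n = 223 = 11011111₂. Square-and-multiply, entries mod 879:
Q^1 = [[1,1],[1,0]]
Q^3 = (Q^1)²·Q = [[3,2],[2,1]]
Q^6 = (Q^3)² = [[13,8],[8,5]]
Q^13 = (Q^6)²·Q = [[377,233],[233,144]]
Q^27 = (Q^13)²·Q = [[492,401],[401,91]]
Q^55 = (Q^27)²·Q = [[252,283],[283,848]]
Q^111 = (Q^55)²·Q = [[450,316],[316,134]]
Q^223 = (Q^111)²·Q = [[813,859],[859,833]]
F_223 mod 879 = Q^223[0][1] = 859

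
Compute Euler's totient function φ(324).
108

324 = 2^2 × 3^4
φ(n) = n × ∏(1 - 1/p) for each prime p dividing n
φ(324) = 324 × (1 - 1/2) × (1 - 1/3) = 108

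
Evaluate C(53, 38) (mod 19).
1

Using Lucas' theorem:
Write n=53 and k=38 in base 19:
n in base 19: [2, 15]
k in base 19: [2, 0]
C(53,38) mod 19 = ∏ C(n_i, k_i) mod 19
Digit binomials (mod 19): C(2,2) = 1; C(15,0) = 1
Product: 1 × 1 = 1 ≡ 1 (mod 19)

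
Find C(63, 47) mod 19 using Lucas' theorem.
0

Using Lucas' theorem:
Write n=63 and k=47 in base 19:
n in base 19: [3, 6]
k in base 19: [2, 9]
C(63,47) mod 19 = ∏ C(n_i, k_i) mod 19
Digit binomials (mod 19): C(3,2) = 3; C(6,9) = 0 (k_i > n_i)
Product: 3 × 0 = 0 ≡ 0 (mod 19)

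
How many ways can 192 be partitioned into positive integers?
1987276856363

p(n) counts ways to write n as a sum of positive integers (order ignored).
Euler's pentagonal recurrence: p(k) = p(k-1) + p(k-2) - p(k-5) - p(k-7) + p(k-12) + p(k-15) - ... (offsets j(3j∓1)/2, signs ++--, p(0)=1, p(<0)=0).
DP table for k = 0..191: p(0)=1, p(1)=1, p(2)=2, p(3)=3, p(4)=5, p(5)=7, p(6)=11, p(7)=15, p(8)=22, p(9)=30, p(10)=42, p(11)=56, p(12)=77, p(13)=101, p(14)=135, p(15)=176, p(16)=231, p(17)=297, p(18)=385, p(19)=490, p(20)=627, p(21)=792, p(22)=1002, p(23)=1255, p(24)=1575, p(25)=1958, p(26)=2436, p(27)=3010, p(28)=3718, p(29)=4565, p(30)=5604, p(31)=6842, p(32)=8349, p(33)=10143, p(34)=12310, p(35)=14883, p(36)=17977, p(37)=21637, p(38)=26015, p(39)=31185, p(40)=37338, p(41)=44583, p(42)=53174, p(43)=63261, p(44)=75175, p(45)=89134, p(46)=105558, p(47)=124754, p(48)=147273, p(49)=173525, p(50)=204226, p(51)=239943, p(52)=281589, p(53)=329931, p(54)=386155, p(55)=451276, p(56)=526823, p(57)=614154, p(58)=715220, p(59)=831820, p(60)=966467, p(61)=1121505, p(62)=1300156, p(63)=1505499, p(64)=1741630, p(65)=2012558, p(66)=2323520, p(67)=2679689, p(68)=3087735, p(69)=3554345, p(70)=4087968, p(71)=4697205, p(72)=5392783, p(73)=6185689, p(74)=7089500, p(75)=8118264, p(76)=9289091, p(77)=10619863, p(78)=12132164, p(79)=13848650, p(80)=15796476, p(81)=18004327, p(82)=20506255, p(83)=23338469, p(84)=26543660, p(85)=30167357, p(86)=34262962, p(87)=38887673, p(88)=44108109, p(89)=49995925, p(90)=56634173, p(91)=64112359, p(92)=72533807, p(93)=82010177, p(94)=92669720, p(95)=104651419, p(96)=118114304, p(97)=133230930, p(98)=150198136, p(99)=169229875, p(100)=190569292, p(101)=214481126, p(102)=241265379, p(103)=271248950, p(104)=304801365, p(105)=342325709, p(106)=384276336, p(107)=431149389, p(108)=483502844, p(109)=541946240, p(110)=607163746, p(111)=679903203, p(112)=761002156, p(113)=851376628, p(114)=952050665, p(115)=1064144451, p(116)=1188908248, p(117)=1327710076, p(118)=1482074143, p(119)=1653668665, p(120)=1844349560, p(121)=2056148051, p(122)=2291320912, p(123)=2552338241, p(124)=2841940500, p(125)=3163127352, p(126)=3519222692, p(127)=3913864295, p(128)=4351078600, p(129)=4835271870, p(130)=5371315400, p(131)=5964539504, p(132)=6620830889, p(133)=7346629512, p(134)=8149040695, p(135)=9035836076, p(136)=10015581680, p(137)=11097645016, p(138)=12292341831, p(139)=13610949895, p(140)=15065878135, p(141)=16670689208, p(142)=18440293320, p(143)=20390982757, p(144)=22540654445, p(145)=24908858009, p(146)=27517052599, p(147)=30388671978, p(148)=33549419497, p(149)=37027355200, p(150)=40853235313, p(151)=45060624582, p(152)=49686288421, p(153)=54770336324, p(154)=60356673280, p(155)=66493182097, p(156)=73232243759, p(157)=80630964769, p(158)=88751778802, p(159)=97662728555, p(160)=107438159466, p(161)=118159068427, p(162)=129913904637, p(163)=142798995930, p(164)=156919475295, p(165)=172389800255, p(166)=189334822579, p(167)=207890420102, p(168)=228204732751, p(169)=250438925115, p(170)=274768617130, p(171)=301384802048, p(172)=330495499613, p(173)=362326859895, p(174)=397125074750, p(175)=435157697830, p(176)=476715857290, p(177)=522115831195, p(178)=571701605655, p(179)=625846753120, p(180)=684957390936, p(181)=749474411781, p(182)=819876908323, p(183)=896684817527, p(184)=980462880430, p(185)=1071823774337, p(186)=1171432692373, p(187)=1280011042268, p(188)=1398341745571, p(189)=1527273599625, p(190)=1667727404093, p(191)=1820701100652.
Final step: p(192) = p(191) + p(190) - p(187) - p(185) + p(180) + p(177) - p(170) - p(166) + p(157) + p(152) - p(141) - p(135) + p(122) + p(115) - p(100) - p(92) + p(75) + p(66) - p(47) - p(37) + p(16) + p(5)
= 1820701100652 + 1667727404093 - 1280011042268 - 1071823774337 + 684957390936 + 522115831195 - 274768617130 - 189334822579 + 80630964769 + 49686288421 - 16670689208 - 9035836076 + 2291320912 + 1064144451 - 190569292 - 72533807 + 8118264 + 2323520 - 124754 - 21637 + 231 + 7
= 1987276856363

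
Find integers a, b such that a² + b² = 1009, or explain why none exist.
15² + 28² (a=15, b=28)

Factorization: 1009 = 1009
By Fermat: n is sum of two squares iff every prime p ≡ 3 (mod 4) appears to even power.
All primes ≡ 3 (mod 4) appear to even power.
Search a = 0, 1, 2, … for 1009 - a² a perfect square: first hit at a = 15: 1009 - 225 = 784 = 28².
1009 = 15² + 28² = 225 + 784 ✓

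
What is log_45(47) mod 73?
19

Baby-step giant-step with step n = ⌈√73⌉ = 9.
Baby steps 45^j mod 73 (j:value) for j=0..8: 0:1, 1:45, 2:54, 3:21, 4:69, 5:39, 6:3, 7:62, 8:16.
Giant-step multiplier: 45^(-9) ≡ 45^(72-9) = 45^63 ≡ 51 (mod 73).
Giant steps γ_i = 47·51^i mod 73: γ_0=47, γ_1=61, γ_2=45 (in table at j=1).
x = i·n + j = 2·9 + 1 = 19.
Check: 45^19 ≡ 47 (mod 73).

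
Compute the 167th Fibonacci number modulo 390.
313

Matrix identity: Q^n = [[F_(n+1), F_n], [F_n, F_(n-1)]] with Q = [[1,1],[1,0]].
n = 167 = 10100111₂. Square-and-multiply, entries mod 390:
Q^1 = [[1,1],[1,0]]
Q^2 = (Q^1)² = [[2,1],[1,1]]
Q^5 = (Q^2)²·Q = [[8,5],[5,3]]
Q^10 = (Q^5)² = [[89,55],[55,34]]
Q^20 = (Q^10)² = [[26,135],[135,281]]
Q^41 = (Q^20)²·Q = [[286,181],[181,105]]
Q^83 = (Q^41)²·Q = [[78,287],[287,181]]
Q^167 = (Q^83)²·Q = [[156,313],[313,233]]
F_167 mod 390 = Q^167[0][1] = 313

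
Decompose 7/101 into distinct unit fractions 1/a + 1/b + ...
1/15 + 1/379 + 1/574185

Greedy algorithm:
7/101: ceiling(101/7) = 15, use 1/15
4/1515: ceiling(1515/4) = 379, use 1/379
1/574185: ceiling(574185/1) = 574185, use 1/574185
Result: 7/101 = 1/15 + 1/379 + 1/574185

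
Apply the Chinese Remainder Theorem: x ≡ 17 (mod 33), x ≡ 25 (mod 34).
875

Using Chinese Remainder Theorem:
M = 33 × 34 = 1122
M1 = 34, M2 = 33
y1 = 34^(-1) mod 33 = 1
y2 = 33^(-1) mod 34 = 33
x = (17×34×1 + 25×33×33) mod 1122 = 875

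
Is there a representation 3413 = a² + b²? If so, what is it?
7² + 58² (a=7, b=58)

Factorization: 3413 = 3413
By Fermat: n is sum of two squares iff every prime p ≡ 3 (mod 4) appears to even power.
All primes ≡ 3 (mod 4) appear to even power.
Search a = 0, 1, 2, … for 3413 - a² a perfect square: first hit at a = 7: 3413 - 49 = 3364 = 58².
3413 = 7² + 58² = 49 + 3364 ✓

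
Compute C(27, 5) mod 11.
1

Using Lucas' theorem:
Write n=27 and k=5 in base 11:
n in base 11: [2, 5]
k in base 11: [0, 5]
C(27,5) mod 11 = ∏ C(n_i, k_i) mod 11
Digit binomials (mod 11): C(2,0) = 1; C(5,5) = 1
Product: 1 × 1 = 1 ≡ 1 (mod 11)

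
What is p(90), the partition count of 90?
56634173

p(n) counts ways to write n as a sum of positive integers (order ignored).
Euler's pentagonal recurrence: p(k) = p(k-1) + p(k-2) - p(k-5) - p(k-7) + p(k-12) + p(k-15) - ... (offsets j(3j∓1)/2, signs ++--, p(0)=1, p(<0)=0).
DP table for k = 0..89: p(0)=1, p(1)=1, p(2)=2, p(3)=3, p(4)=5, p(5)=7, p(6)=11, p(7)=15, p(8)=22, p(9)=30, p(10)=42, p(11)=56, p(12)=77, p(13)=101, p(14)=135, p(15)=176, p(16)=231, p(17)=297, p(18)=385, p(19)=490, p(20)=627, p(21)=792, p(22)=1002, p(23)=1255, p(24)=1575, p(25)=1958, p(26)=2436, p(27)=3010, p(28)=3718, p(29)=4565, p(30)=5604, p(31)=6842, p(32)=8349, p(33)=10143, p(34)=12310, p(35)=14883, p(36)=17977, p(37)=21637, p(38)=26015, p(39)=31185, p(40)=37338, p(41)=44583, p(42)=53174, p(43)=63261, p(44)=75175, p(45)=89134, p(46)=105558, p(47)=124754, p(48)=147273, p(49)=173525, p(50)=204226, p(51)=239943, p(52)=281589, p(53)=329931, p(54)=386155, p(55)=451276, p(56)=526823, p(57)=614154, p(58)=715220, p(59)=831820, p(60)=966467, p(61)=1121505, p(62)=1300156, p(63)=1505499, p(64)=1741630, p(65)=2012558, p(66)=2323520, p(67)=2679689, p(68)=3087735, p(69)=3554345, p(70)=4087968, p(71)=4697205, p(72)=5392783, p(73)=6185689, p(74)=7089500, p(75)=8118264, p(76)=9289091, p(77)=10619863, p(78)=12132164, p(79)=13848650, p(80)=15796476, p(81)=18004327, p(82)=20506255, p(83)=23338469, p(84)=26543660, p(85)=30167357, p(86)=34262962, p(87)=38887673, p(88)=44108109, p(89)=49995925.
Final step: p(90) = p(89) + p(88) - p(85) - p(83) + p(78) + p(75) - p(68) - p(64) + p(55) + p(50) - p(39) - p(33) + p(20) + p(13)
= 49995925 + 44108109 - 30167357 - 23338469 + 12132164 + 8118264 - 3087735 - 1741630 + 451276 + 204226 - 31185 - 10143 + 627 + 101
= 56634173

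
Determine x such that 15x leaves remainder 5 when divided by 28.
x ≡ 19 (mod 28)

gcd(15, 28) = 1, which divides 5, so solutions exist.
Find 15^(-1) mod 28 by the extended Euclidean algorithm:
28 = 1 × 15 + 13  ⟹  13 = (1)·28 + (-1)·15
15 = 1 × 13 + 2  ⟹  2 = (-1)·28 + (2)·15
13 = 6 × 2 + 1  ⟹  1 = (7)·28 + (-13)·15
So (-13)·15 ≡ 1 (mod 28), i.e. 15^(-1) ≡ -13 ≡ 15 (mod 28).
x ≡ 15 × 5 = 75 ≡ 19 (mod 28).
Check: 15 × 19 = 285 ≡ 5 (mod 28).
Unique solution: x ≡ 19 (mod 28)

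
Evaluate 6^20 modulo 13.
3

Repeated squaring. Binary of 20 = 10100.
6^1 ≡ 6 (mod 13); 6^2 ≡ 10 (mod 13); 6^4 ≡ 9 (mod 13); 6^8 ≡ 3 (mod 13); 6^16 ≡ 9 (mod 13)
6^20 = 6^4 × 6^16 ≡ 3 (mod 13)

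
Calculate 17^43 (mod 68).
17

Repeated squaring. Binary of 43 = 101011.
17^1 ≡ 17 (mod 68); 17^2 ≡ 17 (mod 68); 17^4 ≡ 17 (mod 68); 17^8 ≡ 17 (mod 68); 17^16 ≡ 17 (mod 68); 17^32 ≡ 17 (mod 68)
17^43 = 17^1 × 17^2 × 17^8 × 17^32 ≡ 17 (mod 68)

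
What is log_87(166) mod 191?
125

Baby-step giant-step with step n = ⌈√191⌉ = 14.
Baby steps 87^j mod 191 (j:value) for j=0..13: 0:1, 1:87, 2:120, 3:126, 4:75, 5:31, 6:23, 7:91, 8:86, 9:33, 10:6, 11:140, 12:147, 13:183.
Giant-step multiplier: 87^(-14) ≡ 87^(190-14) = 87^176 ≡ 59 (mod 191).
Giant steps γ_i = 166·59^i mod 191: γ_0=166, γ_1=53, γ_2=71, γ_3=178, γ_4=188, γ_5=14, γ_6=62, γ_7=29, γ_8=183 (in table at j=13).
x = i·n + j = 8·14 + 13 = 125.
Check: 87^125 ≡ 166 (mod 191).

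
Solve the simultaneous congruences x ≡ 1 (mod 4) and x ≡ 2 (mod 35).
37

Using Chinese Remainder Theorem:
M = 4 × 35 = 140
M1 = 35, M2 = 4
y1 = 35^(-1) mod 4 = 3
y2 = 4^(-1) mod 35 = 9
x = (1×35×3 + 2×4×9) mod 140 = 37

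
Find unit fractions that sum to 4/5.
1/2 + 1/4 + 1/20

Greedy algorithm:
4/5: ceiling(5/4) = 2, use 1/2
3/10: ceiling(10/3) = 4, use 1/4
1/20: ceiling(20/1) = 20, use 1/20
Result: 4/5 = 1/2 + 1/4 + 1/20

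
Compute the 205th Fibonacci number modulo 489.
149

Matrix identity: Q^n = [[F_(n+1), F_n], [F_n, F_(n-1)]] with Q = [[1,1],[1,0]].
n = 205 = 11001101₂. Square-and-multiply, entries mod 489:
Q^1 = [[1,1],[1,0]]
Q^3 = (Q^1)²·Q = [[3,2],[2,1]]
Q^6 = (Q^3)² = [[13,8],[8,5]]
Q^12 = (Q^6)² = [[233,144],[144,89]]
Q^25 = (Q^12)²·Q = [[121,208],[208,402]]
Q^51 = (Q^25)²·Q = [[429,203],[203,226]]
Q^102 = (Q^51)² = [[310,446],[446,353]]
Q^205 = (Q^102)²·Q = [[2,149],[149,342]]
F_205 mod 489 = Q^205[0][1] = 149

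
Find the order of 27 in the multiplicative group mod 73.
4

73 is prime, so ord(27) divides φ(73) = 72.
Divisors of 72: 1, 2, 3, 4, 6, 8, 9, 12, 18, 24, 36, 72.
Repeated squaring: 27^1 ≡ 27, 27^2 ≡ 72, 27^4 ≡ 1, 27^8 ≡ 1, 27^16 ≡ 1, 27^32 ≡ 1, 27^64 ≡ 1 (mod 73).
Test 27^d mod 73 for each divisor d in increasing order:
27^1 ≡ 27
27^2 ≡ 72
27^3 = 27^2·27^1 ≡ 46
27^4 ≡ 1  ← first divisor giving 1
The order is 4.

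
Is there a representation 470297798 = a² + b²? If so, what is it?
Not possible

Factorization: 470297798 = 2 × 41 × 179^3
By Fermat: n is sum of two squares iff every prime p ≡ 3 (mod 4) appears to even power.
Prime(s) ≡ 3 (mod 4) with odd exponent: [(179, 3)]
Therefore 470297798 cannot be expressed as a² + b².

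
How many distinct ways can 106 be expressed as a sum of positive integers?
384276336

p(n) counts ways to write n as a sum of positive integers (order ignored).
Euler's pentagonal recurrence: p(k) = p(k-1) + p(k-2) - p(k-5) - p(k-7) + p(k-12) + p(k-15) - ... (offsets j(3j∓1)/2, signs ++--, p(0)=1, p(<0)=0).
DP table for k = 0..105: p(0)=1, p(1)=1, p(2)=2, p(3)=3, p(4)=5, p(5)=7, p(6)=11, p(7)=15, p(8)=22, p(9)=30, p(10)=42, p(11)=56, p(12)=77, p(13)=101, p(14)=135, p(15)=176, p(16)=231, p(17)=297, p(18)=385, p(19)=490, p(20)=627, p(21)=792, p(22)=1002, p(23)=1255, p(24)=1575, p(25)=1958, p(26)=2436, p(27)=3010, p(28)=3718, p(29)=4565, p(30)=5604, p(31)=6842, p(32)=8349, p(33)=10143, p(34)=12310, p(35)=14883, p(36)=17977, p(37)=21637, p(38)=26015, p(39)=31185, p(40)=37338, p(41)=44583, p(42)=53174, p(43)=63261, p(44)=75175, p(45)=89134, p(46)=105558, p(47)=124754, p(48)=147273, p(49)=173525, p(50)=204226, p(51)=239943, p(52)=281589, p(53)=329931, p(54)=386155, p(55)=451276, p(56)=526823, p(57)=614154, p(58)=715220, p(59)=831820, p(60)=966467, p(61)=1121505, p(62)=1300156, p(63)=1505499, p(64)=1741630, p(65)=2012558, p(66)=2323520, p(67)=2679689, p(68)=3087735, p(69)=3554345, p(70)=4087968, p(71)=4697205, p(72)=5392783, p(73)=6185689, p(74)=7089500, p(75)=8118264, p(76)=9289091, p(77)=10619863, p(78)=12132164, p(79)=13848650, p(80)=15796476, p(81)=18004327, p(82)=20506255, p(83)=23338469, p(84)=26543660, p(85)=30167357, p(86)=34262962, p(87)=38887673, p(88)=44108109, p(89)=49995925, p(90)=56634173, p(91)=64112359, p(92)=72533807, p(93)=82010177, p(94)=92669720, p(95)=104651419, p(96)=118114304, p(97)=133230930, p(98)=150198136, p(99)=169229875, p(100)=190569292, p(101)=214481126, p(102)=241265379, p(103)=271248950, p(104)=304801365, p(105)=342325709.
Final step: p(106) = p(105) + p(104) - p(101) - p(99) + p(94) + p(91) - p(84) - p(80) + p(71) + p(66) - p(55) - p(49) + p(36) + p(29) - p(14) - p(6)
= 342325709 + 304801365 - 214481126 - 169229875 + 92669720 + 64112359 - 26543660 - 15796476 + 4697205 + 2323520 - 451276 - 173525 + 17977 + 4565 - 135 - 11
= 384276336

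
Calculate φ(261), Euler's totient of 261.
168

261 = 3^2 × 29
φ(n) = n × ∏(1 - 1/p) for each prime p dividing n
φ(261) = 261 × (1 - 1/3) × (1 - 1/29) = 168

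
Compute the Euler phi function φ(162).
54

162 = 2 × 3^4
φ(n) = n × ∏(1 - 1/p) for each prime p dividing n
φ(162) = 162 × (1 - 1/2) × (1 - 1/3) = 54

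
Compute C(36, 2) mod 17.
1

Using Lucas' theorem:
Write n=36 and k=2 in base 17:
n in base 17: [2, 2]
k in base 17: [0, 2]
C(36,2) mod 17 = ∏ C(n_i, k_i) mod 17
Digit binomials (mod 17): C(2,0) = 1; C(2,2) = 1
Product: 1 × 1 = 1 ≡ 1 (mod 17)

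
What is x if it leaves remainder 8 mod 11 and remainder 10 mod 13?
140

Using Chinese Remainder Theorem:
M = 11 × 13 = 143
M1 = 13, M2 = 11
y1 = 13^(-1) mod 11 = 6
y2 = 11^(-1) mod 13 = 6
x = (8×13×6 + 10×11×6) mod 143 = 140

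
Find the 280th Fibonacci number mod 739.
174

Matrix identity: Q^n = [[F_(n+1), F_n], [F_n, F_(n-1)]] with Q = [[1,1],[1,0]].
n = 280 = 100011000₂. Square-and-multiply, entries mod 739:
Q^1 = [[1,1],[1,0]]
Q^2 = (Q^1)² = [[2,1],[1,1]]
Q^4 = (Q^2)² = [[5,3],[3,2]]
Q^8 = (Q^4)² = [[34,21],[21,13]]
Q^17 = (Q^8)²·Q = [[367,119],[119,248]]
Q^35 = (Q^17)²·Q = [[335,311],[311,24]]
Q^70 = (Q^35)² = [[548,60],[60,488]]
Q^140 = (Q^70)² = [[175,84],[84,91]]
Q^280 = (Q^140)² = [[731,174],[174,557]]
F_280 mod 739 = Q^280[0][1] = 174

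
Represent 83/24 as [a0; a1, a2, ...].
[3; 2, 5, 2]

Euclidean algorithm steps:
83 = 3 × 24 + 11
24 = 2 × 11 + 2
11 = 5 × 2 + 1
2 = 2 × 1 + 0
Continued fraction: [3; 2, 5, 2]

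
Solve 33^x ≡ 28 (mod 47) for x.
40

Baby-step giant-step with step n = ⌈√47⌉ = 7.
Baby steps 33^j mod 47 (j:value) for j=0..6: 0:1, 1:33, 2:8, 3:29, 4:17, 5:44, 6:42.
Giant-step multiplier: 33^(-7) ≡ 33^(46-7) = 33^39 ≡ 45 (mod 47).
Giant steps γ_i = 28·45^i mod 47: γ_0=28, γ_1=38, γ_2=18, γ_3=11, γ_4=25, γ_5=44 (in table at j=5).
x = i·n + j = 5·7 + 5 = 40.
Check: 33^40 ≡ 28 (mod 47).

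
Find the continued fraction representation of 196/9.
[21; 1, 3, 2]

Euclidean algorithm steps:
196 = 21 × 9 + 7
9 = 1 × 7 + 2
7 = 3 × 2 + 1
2 = 2 × 1 + 0
Continued fraction: [21; 1, 3, 2]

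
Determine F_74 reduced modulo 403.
36

Matrix identity: Q^n = [[F_(n+1), F_n], [F_n, F_(n-1)]] with Q = [[1,1],[1,0]].
n = 74 = 1001010₂. Square-and-multiply, entries mod 403:
Q^1 = [[1,1],[1,0]]
Q^2 = (Q^1)² = [[2,1],[1,1]]
Q^4 = (Q^2)² = [[5,3],[3,2]]
Q^9 = (Q^4)²·Q = [[55,34],[34,21]]
Q^18 = (Q^9)² = [[151,166],[166,388]]
Q^37 = (Q^18)²·Q = [[393,385],[385,8]]
Q^74 = (Q^37)² = [[21,36],[36,388]]
F_74 mod 403 = Q^74[0][1] = 36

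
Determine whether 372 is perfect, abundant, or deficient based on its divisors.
abundant

Proper divisors of 372: sum = 1 + 2 + 3 + 4 + 6 + 12 + 31 + 62 + 93 + 124 + 186 = 524
Since 524 > 372, 372 is abundant.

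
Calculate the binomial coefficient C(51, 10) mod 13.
1

Using Lucas' theorem:
Write n=51 and k=10 in base 13:
n in base 13: [3, 12]
k in base 13: [0, 10]
C(51,10) mod 13 = ∏ C(n_i, k_i) mod 13
Digit binomials (mod 13): C(3,0) = 1; C(12,10) = 66 ≡ 1
Product: 1 × 1 = 1 ≡ 1 (mod 13)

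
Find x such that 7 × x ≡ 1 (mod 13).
2

gcd(7, 13) = 1, so the inverse exists.
Extended Euclidean algorithm on (13, 7):
13 = 1 × 7 + 6  ⟹  6 = (1)·13 + (-1)·7
7 = 1 × 6 + 1  ⟹  1 = (-1)·13 + (2)·7
So (2)·7 ≡ 1 (mod 13), i.e. 7^(-1) ≡ 2 (mod 13).
Check: 7 × 2 = 14 ≡ 1 (mod 13)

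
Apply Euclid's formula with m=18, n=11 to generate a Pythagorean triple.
(203, 396, 445)

Euclid's formula: a = m² - n², b = 2mn, c = m² + n²
m = 18, n = 11
a = 18² - 11² = 324 - 121 = 203
b = 2 × 18 × 11 = 396
c = 18² + 11² = 324 + 121 = 445
Verification: 203² + 396² = 41209 + 156816 = 198025 = 445² ✓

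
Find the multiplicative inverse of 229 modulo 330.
49

gcd(229, 330) = 1, so the inverse exists.
Extended Euclidean algorithm on (330, 229):
330 = 1 × 229 + 101  ⟹  101 = (1)·330 + (-1)·229
229 = 2 × 101 + 27  ⟹  27 = (-2)·330 + (3)·229
101 = 3 × 27 + 20  ⟹  20 = (7)·330 + (-10)·229
27 = 1 × 20 + 7  ⟹  7 = (-9)·330 + (13)·229
20 = 2 × 7 + 6  ⟹  6 = (25)·330 + (-36)·229
7 = 1 × 6 + 1  ⟹  1 = (-34)·330 + (49)·229
So (49)·229 ≡ 1 (mod 330), i.e. 229^(-1) ≡ 49 (mod 330).
Check: 229 × 49 = 11221 ≡ 1 (mod 330)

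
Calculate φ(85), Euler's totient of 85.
64

85 = 5 × 17
φ(n) = n × ∏(1 - 1/p) for each prime p dividing n
φ(85) = 85 × (1 - 1/5) × (1 - 1/17) = 64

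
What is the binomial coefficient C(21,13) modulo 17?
0

Using Lucas' theorem:
Write n=21 and k=13 in base 17:
n in base 17: [1, 4]
k in base 17: [0, 13]
C(21,13) mod 17 = ∏ C(n_i, k_i) mod 17
Digit binomials (mod 17): C(1,0) = 1; C(4,13) = 0 (k_i > n_i)
Product: 1 × 0 = 0 ≡ 0 (mod 17)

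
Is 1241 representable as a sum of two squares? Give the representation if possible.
4² + 35² (a=4, b=35)

Factorization: 1241 = 17 × 73
By Fermat: n is sum of two squares iff every prime p ≡ 3 (mod 4) appears to even power.
All primes ≡ 3 (mod 4) appear to even power.
Search a = 0, 1, 2, … for 1241 - a² a perfect square: first hit at a = 4: 1241 - 16 = 1225 = 35².
1241 = 4² + 35² = 16 + 1225 ✓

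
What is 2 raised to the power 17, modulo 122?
44

Repeated squaring. Binary of 17 = 10001.
2^1 ≡ 2 (mod 122); 2^2 ≡ 4 (mod 122); 2^4 ≡ 16 (mod 122); 2^8 ≡ 12 (mod 122); 2^16 ≡ 22 (mod 122)
2^17 = 2^1 × 2^16 ≡ 44 (mod 122)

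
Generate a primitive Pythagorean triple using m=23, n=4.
(513, 184, 545)

Euclid's formula: a = m² - n², b = 2mn, c = m² + n²
m = 23, n = 4
a = 23² - 4² = 529 - 16 = 513
b = 2 × 23 × 4 = 184
c = 23² + 4² = 529 + 16 = 545
Verification: 513² + 184² = 263169 + 33856 = 297025 = 545² ✓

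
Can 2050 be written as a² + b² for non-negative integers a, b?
5² + 45² (a=5, b=45)

Factorization: 2050 = 2 × 5^2 × 41
By Fermat: n is sum of two squares iff every prime p ≡ 3 (mod 4) appears to even power.
All primes ≡ 3 (mod 4) appear to even power.
Search a = 0, 1, 2, … for 2050 - a² a perfect square: first hit at a = 5: 2050 - 25 = 2025 = 45².
2050 = 5² + 45² = 25 + 2025 ✓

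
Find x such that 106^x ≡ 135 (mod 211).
159

Baby-step giant-step with step n = ⌈√211⌉ = 15.
Baby steps 106^j mod 211 (j:value) for j=0..14: 0:1, 1:106, 2:53, 3:132, 4:66, 5:33, 6:122, 7:61, 8:136, 9:68, 10:34, 11:17, 12:114, 13:57, 14:134.
Giant-step multiplier: 106^(-15) ≡ 106^(210-15) = 106^195 ≡ 63 (mod 211).
Giant steps γ_i = 135·63^i mod 211: γ_0=135, γ_1=65, γ_2=86, γ_3=143, γ_4=147, γ_5=188, γ_6=28, γ_7=76, γ_8=146, γ_9=125, γ_10=68 (in table at j=9).
x = i·n + j = 10·15 + 9 = 159.
Check: 106^159 ≡ 135 (mod 211).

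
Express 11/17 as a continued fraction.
[0; 1, 1, 1, 5]

Euclidean algorithm steps:
11 = 0 × 17 + 11
17 = 1 × 11 + 6
11 = 1 × 6 + 5
6 = 1 × 5 + 1
5 = 5 × 1 + 0
Continued fraction: [0; 1, 1, 1, 5]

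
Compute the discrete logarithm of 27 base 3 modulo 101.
3

Baby-step giant-step with step n = ⌈√101⌉ = 11.
Baby steps 3^j mod 101 (j:value) for j=0..10: 0:1, 1:3, 2:9, 3:27, 4:81, 5:41, 6:22, 7:66, 8:97, 9:89, 10:65.
h = 27 is already in the table at j=3, so x = 3.
Check: 3^3 ≡ 27 (mod 101).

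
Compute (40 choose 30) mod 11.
0

Using Lucas' theorem:
Write n=40 and k=30 in base 11:
n in base 11: [3, 7]
k in base 11: [2, 8]
C(40,30) mod 11 = ∏ C(n_i, k_i) mod 11
Digit binomials (mod 11): C(3,2) = 3; C(7,8) = 0 (k_i > n_i)
Product: 3 × 0 = 0 ≡ 0 (mod 11)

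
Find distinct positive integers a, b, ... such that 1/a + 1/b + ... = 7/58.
1/9 + 1/105 + 1/18270

Greedy algorithm:
7/58: ceiling(58/7) = 9, use 1/9
5/522: ceiling(522/5) = 105, use 1/105
1/18270: ceiling(18270/1) = 18270, use 1/18270
Result: 7/58 = 1/9 + 1/105 + 1/18270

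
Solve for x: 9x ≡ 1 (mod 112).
25

gcd(9, 112) = 1, so the inverse exists.
Extended Euclidean algorithm on (112, 9):
112 = 12 × 9 + 4  ⟹  4 = (1)·112 + (-12)·9
9 = 2 × 4 + 1  ⟹  1 = (-2)·112 + (25)·9
So (25)·9 ≡ 1 (mod 112), i.e. 9^(-1) ≡ 25 (mod 112).
Check: 9 × 25 = 225 ≡ 1 (mod 112)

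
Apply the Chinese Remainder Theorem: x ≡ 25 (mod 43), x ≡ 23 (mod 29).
197

Using Chinese Remainder Theorem:
M = 43 × 29 = 1247
M1 = 29, M2 = 43
y1 = 29^(-1) mod 43 = 3
y2 = 43^(-1) mod 29 = 27
x = (25×29×3 + 23×43×27) mod 1247 = 197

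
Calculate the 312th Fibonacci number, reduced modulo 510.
264

Matrix identity: Q^n = [[F_(n+1), F_n], [F_n, F_(n-1)]] with Q = [[1,1],[1,0]].
n = 312 = 100111000₂. Square-and-multiply, entries mod 510:
Q^1 = [[1,1],[1,0]]
Q^2 = (Q^1)² = [[2,1],[1,1]]
Q^4 = (Q^2)² = [[5,3],[3,2]]
Q^9 = (Q^4)²·Q = [[55,34],[34,21]]
Q^19 = (Q^9)²·Q = [[135,101],[101,34]]
Q^39 = (Q^19)²·Q = [[105,376],[376,239]]
Q^78 = (Q^39)² = [[421,314],[314,107]]
Q^156 = (Q^78)² = [[437,42],[42,395]]
Q^312 = (Q^156)² = [[463,264],[264,199]]
F_312 mod 510 = Q^312[0][1] = 264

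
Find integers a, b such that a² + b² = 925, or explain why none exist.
5² + 30² (a=5, b=30)

Factorization: 925 = 5^2 × 37
By Fermat: n is sum of two squares iff every prime p ≡ 3 (mod 4) appears to even power.
All primes ≡ 3 (mod 4) appear to even power.
Search a = 0, 1, 2, … for 925 - a² a perfect square: first hit at a = 5: 925 - 25 = 900 = 30².
925 = 5² + 30² = 25 + 900 ✓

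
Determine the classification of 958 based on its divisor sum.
deficient

Proper divisors of 958: sum = 1 + 2 + 479 = 482
Since 482 < 958, 958 is deficient.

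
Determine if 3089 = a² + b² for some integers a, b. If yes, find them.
8² + 55² (a=8, b=55)

Factorization: 3089 = 3089
By Fermat: n is sum of two squares iff every prime p ≡ 3 (mod 4) appears to even power.
All primes ≡ 3 (mod 4) appear to even power.
Search a = 0, 1, 2, … for 3089 - a² a perfect square: first hit at a = 8: 3089 - 64 = 3025 = 55².
3089 = 8² + 55² = 64 + 3025 ✓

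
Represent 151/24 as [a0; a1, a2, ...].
[6; 3, 2, 3]

Euclidean algorithm steps:
151 = 6 × 24 + 7
24 = 3 × 7 + 3
7 = 2 × 3 + 1
3 = 3 × 1 + 0
Continued fraction: [6; 3, 2, 3]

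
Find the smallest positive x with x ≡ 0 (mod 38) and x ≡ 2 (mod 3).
38

Using Chinese Remainder Theorem:
M = 38 × 3 = 114
M1 = 3, M2 = 38
y1 = 3^(-1) mod 38 = 13
y2 = 38^(-1) mod 3 = 2
x = (0×3×13 + 2×38×2) mod 114 = 38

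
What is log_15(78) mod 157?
3

Baby-step giant-step with step n = ⌈√157⌉ = 13.
Baby steps 15^j mod 157 (j:value) for j=0..12: 0:1, 1:15, 2:68, 3:78, 4:71, 5:123, 6:118, 7:43, 8:17, 9:98, 10:57, 11:70, 12:108.
h = 78 is already in the table at j=3, so x = 3.
Check: 15^3 ≡ 78 (mod 157).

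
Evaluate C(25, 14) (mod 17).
0

Using Lucas' theorem:
Write n=25 and k=14 in base 17:
n in base 17: [1, 8]
k in base 17: [0, 14]
C(25,14) mod 17 = ∏ C(n_i, k_i) mod 17
Digit binomials (mod 17): C(1,0) = 1; C(8,14) = 0 (k_i > n_i)
Product: 1 × 0 = 0 ≡ 0 (mod 17)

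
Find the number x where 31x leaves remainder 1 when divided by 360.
151

gcd(31, 360) = 1, so the inverse exists.
Extended Euclidean algorithm on (360, 31):
360 = 11 × 31 + 19  ⟹  19 = (1)·360 + (-11)·31
31 = 1 × 19 + 12  ⟹  12 = (-1)·360 + (12)·31
19 = 1 × 12 + 7  ⟹  7 = (2)·360 + (-23)·31
12 = 1 × 7 + 5  ⟹  5 = (-3)·360 + (35)·31
7 = 1 × 5 + 2  ⟹  2 = (5)·360 + (-58)·31
5 = 2 × 2 + 1  ⟹  1 = (-13)·360 + (151)·31
So (151)·31 ≡ 1 (mod 360), i.e. 31^(-1) ≡ 151 (mod 360).
Check: 31 × 151 = 4681 ≡ 1 (mod 360)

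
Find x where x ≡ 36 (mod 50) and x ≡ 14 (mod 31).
386

Using Chinese Remainder Theorem:
M = 50 × 31 = 1550
M1 = 31, M2 = 50
y1 = 31^(-1) mod 50 = 21
y2 = 50^(-1) mod 31 = 18
x = (36×31×21 + 14×50×18) mod 1550 = 386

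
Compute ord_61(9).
5

61 is prime, so ord(9) divides φ(61) = 60.
Divisors of 60: 1, 2, 3, 4, 5, 6, 10, 12, 15, 20, 30, 60.
Repeated squaring: 9^1 ≡ 9, 9^2 ≡ 20, 9^4 ≡ 34, 9^8 ≡ 58, 9^16 ≡ 9, 9^32 ≡ 20 (mod 61).
Test 9^d mod 61 for each divisor d in increasing order:
9^1 ≡ 9
9^2 ≡ 20
9^3 = 9^2·9^1 ≡ 58
9^4 ≡ 34
9^5 = 9^4·9^1 ≡ 1  ← first divisor giving 1
The order is 5.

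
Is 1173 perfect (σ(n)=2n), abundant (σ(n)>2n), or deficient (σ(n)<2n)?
deficient

Proper divisors of 1173: sum = 1 + 3 + 17 + 23 + 51 + 69 + 391 = 555
Since 555 < 1173, 1173 is deficient.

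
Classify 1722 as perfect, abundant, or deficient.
abundant

Proper divisors of 1722: sum = 1 + 2 + 3 + 6 + 7 + 14 + 21 + 41 + 42 + 82 + 123 + 246 + 287 + 574 + 861 = 2310
Since 2310 > 1722, 1722 is abundant.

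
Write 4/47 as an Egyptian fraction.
1/12 + 1/564

Greedy algorithm:
4/47: ceiling(47/4) = 12, use 1/12
1/564: ceiling(564/1) = 564, use 1/564
Result: 4/47 = 1/12 + 1/564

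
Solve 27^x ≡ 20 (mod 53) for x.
3

Baby-step giant-step with step n = ⌈√53⌉ = 8.
Baby steps 27^j mod 53 (j:value) for j=0..7: 0:1, 1:27, 2:40, 3:20, 4:10, 5:5, 6:29, 7:41.
h = 20 is already in the table at j=3, so x = 3.
Check: 27^3 ≡ 20 (mod 53).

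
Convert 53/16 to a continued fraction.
[3; 3, 5]

Euclidean algorithm steps:
53 = 3 × 16 + 5
16 = 3 × 5 + 1
5 = 5 × 1 + 0
Continued fraction: [3; 3, 5]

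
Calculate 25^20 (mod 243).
166

Repeated squaring. Binary of 20 = 10100.
25^1 ≡ 25 (mod 243); 25^2 ≡ 139 (mod 243); 25^4 ≡ 124 (mod 243); 25^8 ≡ 67 (mod 243); 25^16 ≡ 115 (mod 243)
25^20 = 25^4 × 25^16 ≡ 166 (mod 243)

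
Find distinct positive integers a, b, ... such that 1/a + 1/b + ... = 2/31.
1/16 + 1/496

Greedy algorithm:
2/31: ceiling(31/2) = 16, use 1/16
1/496: ceiling(496/1) = 496, use 1/496
Result: 2/31 = 1/16 + 1/496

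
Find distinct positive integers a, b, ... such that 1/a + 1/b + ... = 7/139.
1/20 + 1/2780

Greedy algorithm:
7/139: ceiling(139/7) = 20, use 1/20
1/2780: ceiling(2780/1) = 2780, use 1/2780
Result: 7/139 = 1/20 + 1/2780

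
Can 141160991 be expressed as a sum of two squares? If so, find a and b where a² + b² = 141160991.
Not possible

Factorization: 141160991 = 41 × 151^3
By Fermat: n is sum of two squares iff every prime p ≡ 3 (mod 4) appears to even power.
Prime(s) ≡ 3 (mod 4) with odd exponent: [(151, 3)]
Therefore 141160991 cannot be expressed as a² + b².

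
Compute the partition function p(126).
3519222692

p(n) counts ways to write n as a sum of positive integers (order ignored).
Euler's pentagonal recurrence: p(k) = p(k-1) + p(k-2) - p(k-5) - p(k-7) + p(k-12) + p(k-15) - ... (offsets j(3j∓1)/2, signs ++--, p(0)=1, p(<0)=0).
DP table for k = 0..125: p(0)=1, p(1)=1, p(2)=2, p(3)=3, p(4)=5, p(5)=7, p(6)=11, p(7)=15, p(8)=22, p(9)=30, p(10)=42, p(11)=56, p(12)=77, p(13)=101, p(14)=135, p(15)=176, p(16)=231, p(17)=297, p(18)=385, p(19)=490, p(20)=627, p(21)=792, p(22)=1002, p(23)=1255, p(24)=1575, p(25)=1958, p(26)=2436, p(27)=3010, p(28)=3718, p(29)=4565, p(30)=5604, p(31)=6842, p(32)=8349, p(33)=10143, p(34)=12310, p(35)=14883, p(36)=17977, p(37)=21637, p(38)=26015, p(39)=31185, p(40)=37338, p(41)=44583, p(42)=53174, p(43)=63261, p(44)=75175, p(45)=89134, p(46)=105558, p(47)=124754, p(48)=147273, p(49)=173525, p(50)=204226, p(51)=239943, p(52)=281589, p(53)=329931, p(54)=386155, p(55)=451276, p(56)=526823, p(57)=614154, p(58)=715220, p(59)=831820, p(60)=966467, p(61)=1121505, p(62)=1300156, p(63)=1505499, p(64)=1741630, p(65)=2012558, p(66)=2323520, p(67)=2679689, p(68)=3087735, p(69)=3554345, p(70)=4087968, p(71)=4697205, p(72)=5392783, p(73)=6185689, p(74)=7089500, p(75)=8118264, p(76)=9289091, p(77)=10619863, p(78)=12132164, p(79)=13848650, p(80)=15796476, p(81)=18004327, p(82)=20506255, p(83)=23338469, p(84)=26543660, p(85)=30167357, p(86)=34262962, p(87)=38887673, p(88)=44108109, p(89)=49995925, p(90)=56634173, p(91)=64112359, p(92)=72533807, p(93)=82010177, p(94)=92669720, p(95)=104651419, p(96)=118114304, p(97)=133230930, p(98)=150198136, p(99)=169229875, p(100)=190569292, p(101)=214481126, p(102)=241265379, p(103)=271248950, p(104)=304801365, p(105)=342325709, p(106)=384276336, p(107)=431149389, p(108)=483502844, p(109)=541946240, p(110)=607163746, p(111)=679903203, p(112)=761002156, p(113)=851376628, p(114)=952050665, p(115)=1064144451, p(116)=1188908248, p(117)=1327710076, p(118)=1482074143, p(119)=1653668665, p(120)=1844349560, p(121)=2056148051, p(122)=2291320912, p(123)=2552338241, p(124)=2841940500, p(125)=3163127352.
Final step: p(126) = p(125) + p(124) - p(121) - p(119) + p(114) + p(111) - p(104) - p(100) + p(91) + p(86) - p(75) - p(69) + p(56) + p(49) - p(34) - p(26) + p(9) + p(0)
= 3163127352 + 2841940500 - 2056148051 - 1653668665 + 952050665 + 679903203 - 304801365 - 190569292 + 64112359 + 34262962 - 8118264 - 3554345 + 526823 + 173525 - 12310 - 2436 + 30 + 1
= 3519222692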